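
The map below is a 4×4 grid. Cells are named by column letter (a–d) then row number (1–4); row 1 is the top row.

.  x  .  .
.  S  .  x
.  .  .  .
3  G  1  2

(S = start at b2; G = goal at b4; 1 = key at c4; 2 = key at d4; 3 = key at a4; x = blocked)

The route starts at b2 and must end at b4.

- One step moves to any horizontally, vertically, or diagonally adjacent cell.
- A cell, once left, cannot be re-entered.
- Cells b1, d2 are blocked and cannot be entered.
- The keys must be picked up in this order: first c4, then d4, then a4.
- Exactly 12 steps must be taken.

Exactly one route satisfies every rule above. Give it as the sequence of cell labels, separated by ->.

The waypoints must appear in the order c4, d4, a4, with no cell reused.
Route from b2: up-right 1 to c1, right 1 to d1, down-left 1 to c2, down-right 1 to d3, down-left 1 to c4, right 1 to d4, up-left 1 to c3, left 1 to b3, up-left 1 to a2, down 2 to a4, right 1 to b4 — 12 moves in all.
Check: order respected (1 at step 5, 2 at step 6, 3 at step 11); 12 moves as required.

b2 -> c1 -> d1 -> c2 -> d3 -> c4 -> d4 -> c3 -> b3 -> a2 -> a3 -> a4 -> b4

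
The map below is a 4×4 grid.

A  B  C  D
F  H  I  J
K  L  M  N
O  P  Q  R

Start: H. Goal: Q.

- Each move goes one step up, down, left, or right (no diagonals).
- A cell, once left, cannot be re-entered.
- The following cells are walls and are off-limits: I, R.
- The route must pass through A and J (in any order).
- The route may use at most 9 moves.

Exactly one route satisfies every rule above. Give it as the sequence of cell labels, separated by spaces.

H F A B C D J N M Q

The 9-move cap with required stops at A, J leaves no slack for detours.
Route from H: left 1 to F, up 1 to A, right 3 to D, down 2 to N, left 1 to M, down 1 to Q — 9 moves in all.
Check: all required cells visited; 9 ≤ 9 moves.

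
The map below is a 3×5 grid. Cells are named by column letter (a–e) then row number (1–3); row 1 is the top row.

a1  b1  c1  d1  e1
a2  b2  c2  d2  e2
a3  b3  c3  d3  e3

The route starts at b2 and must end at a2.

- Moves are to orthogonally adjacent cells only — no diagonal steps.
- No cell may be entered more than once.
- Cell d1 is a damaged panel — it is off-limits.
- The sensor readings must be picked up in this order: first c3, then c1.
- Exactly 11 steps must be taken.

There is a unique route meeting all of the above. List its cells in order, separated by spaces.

The waypoints must appear in the order c3, c1, with no cell reused.
Route from b2: down 1 to b3, right 3 to e3, up 1 to e2, left 2 to c2, up 1 to c1, left 2 to a1, down 1 to a2 — 11 moves in all.
Check: order respected (c3 at step 2, c1 at step 8); 11 moves as required.

b2 b3 c3 d3 e3 e2 d2 c2 c1 b1 a1 a2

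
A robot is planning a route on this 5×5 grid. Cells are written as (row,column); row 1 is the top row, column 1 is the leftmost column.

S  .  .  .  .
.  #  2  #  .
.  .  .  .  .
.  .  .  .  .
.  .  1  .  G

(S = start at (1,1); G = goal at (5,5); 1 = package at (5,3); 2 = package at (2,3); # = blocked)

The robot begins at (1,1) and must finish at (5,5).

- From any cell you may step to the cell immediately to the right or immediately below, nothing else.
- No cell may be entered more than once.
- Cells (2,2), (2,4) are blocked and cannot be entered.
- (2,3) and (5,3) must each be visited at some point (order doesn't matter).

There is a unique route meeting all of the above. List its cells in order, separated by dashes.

Moves only go right or down, so the column and row indices never decrease.
Route from (1,1): 2× right (reaching (1,3)), 4× down (reaching (5,3)), 2× right (reaching (5,5)) — 8 moves in all.
Check: all required cells visited.

(1,1) - (1,2) - (1,3) - (2,3) - (3,3) - (4,3) - (5,3) - (5,4) - (5,5)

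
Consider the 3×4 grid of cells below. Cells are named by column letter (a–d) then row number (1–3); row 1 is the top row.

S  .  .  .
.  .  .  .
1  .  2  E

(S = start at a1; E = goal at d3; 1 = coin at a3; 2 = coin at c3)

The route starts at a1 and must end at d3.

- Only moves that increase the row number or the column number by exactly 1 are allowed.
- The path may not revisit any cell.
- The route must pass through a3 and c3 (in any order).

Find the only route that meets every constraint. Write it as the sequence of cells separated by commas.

Moves only go right or down, so the column and row indices never decrease.
Route from a1: 2× down (reaching a3), 3× right (reaching d3) — 5 moves in all.
Check: all required cells visited.

a1, a2, a3, b3, c3, d3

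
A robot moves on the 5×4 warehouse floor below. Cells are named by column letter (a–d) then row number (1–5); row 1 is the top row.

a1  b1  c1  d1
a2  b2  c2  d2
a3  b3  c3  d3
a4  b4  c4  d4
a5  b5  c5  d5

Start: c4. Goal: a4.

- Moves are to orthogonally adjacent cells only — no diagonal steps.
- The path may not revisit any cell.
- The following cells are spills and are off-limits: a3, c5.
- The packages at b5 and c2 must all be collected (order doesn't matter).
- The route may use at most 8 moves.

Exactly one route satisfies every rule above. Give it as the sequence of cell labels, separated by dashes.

c4 - c3 - c2 - b2 - b3 - b4 - b5 - a5 - a4

Any route must reach b5 and c2 and still end at a4 within 8 moves, so the order of the required stops is forced.
Route from c4: up 2 to c2, left 1 to b2, down 3 to b5, left 1 to a5, up 1 to a4 — 8 moves in all.
Check: all required cells visited; 8 ≤ 8 moves.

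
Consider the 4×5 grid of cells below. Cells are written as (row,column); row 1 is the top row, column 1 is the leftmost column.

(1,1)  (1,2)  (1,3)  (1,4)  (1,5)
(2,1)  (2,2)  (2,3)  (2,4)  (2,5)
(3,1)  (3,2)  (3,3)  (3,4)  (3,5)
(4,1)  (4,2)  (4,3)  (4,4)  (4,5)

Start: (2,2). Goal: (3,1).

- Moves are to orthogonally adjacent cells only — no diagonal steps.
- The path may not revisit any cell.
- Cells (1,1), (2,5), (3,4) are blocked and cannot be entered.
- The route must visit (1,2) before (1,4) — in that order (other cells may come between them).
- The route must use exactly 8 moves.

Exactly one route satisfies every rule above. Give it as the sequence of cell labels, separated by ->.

The waypoints must appear in the order (1,2), (1,4), with no cell reused.
Route from (2,2): up 1 to (1,2), right 2 to (1,4), down 1 to (2,4), left 1 to (2,3), down 1 to (3,3), left 2 to (3,1) — 8 moves in all.
Check: order respected ((1,2) at step 1, (1,4) at step 3); 8 moves as required.

(2,2) -> (1,2) -> (1,3) -> (1,4) -> (2,4) -> (2,3) -> (3,3) -> (3,2) -> (3,1)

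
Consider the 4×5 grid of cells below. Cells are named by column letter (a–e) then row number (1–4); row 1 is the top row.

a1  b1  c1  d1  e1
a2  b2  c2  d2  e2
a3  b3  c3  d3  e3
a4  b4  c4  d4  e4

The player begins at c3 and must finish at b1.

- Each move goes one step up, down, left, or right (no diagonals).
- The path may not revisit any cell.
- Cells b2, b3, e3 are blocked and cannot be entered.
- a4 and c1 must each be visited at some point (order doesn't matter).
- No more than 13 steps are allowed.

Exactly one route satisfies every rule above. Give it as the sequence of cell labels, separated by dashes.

c3 - c2 - c1 - d1 - d2 - d3 - d4 - c4 - b4 - a4 - a3 - a2 - a1 - b1

The budget equals the shortest possible length, so every move has to be on a shortest route through the required cells.
Route from c3: 2× up (reaching c1), right to d1, 3× down (reaching d4), 3× left (reaching a4), 3× up (reaching a1), right to b1 — 13 moves in all.
Check: all required cells visited; 13 ≤ 13 moves.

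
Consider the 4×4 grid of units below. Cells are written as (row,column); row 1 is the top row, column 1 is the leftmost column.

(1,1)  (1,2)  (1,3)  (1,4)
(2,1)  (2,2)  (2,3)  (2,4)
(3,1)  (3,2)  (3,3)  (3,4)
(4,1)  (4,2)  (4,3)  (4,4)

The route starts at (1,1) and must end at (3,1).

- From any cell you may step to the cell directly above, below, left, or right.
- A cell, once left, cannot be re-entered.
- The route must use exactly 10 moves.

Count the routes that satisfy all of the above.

Need simple routes of exactly 10 moves from (1,1) to (3,1) (Manhattan distance 2, so 4 moves are spent on a detour and 4 undoing it).
Branch systematically from the start, pruning whenever the remaining move budget drops below the Manhattan distance to (3,1) or differs from it in parity. Grouping the completions by first move — via (2,1): 16; via (1,2): 35 — and summing: 16 + 35 = 51.
That gives 51 routes.

51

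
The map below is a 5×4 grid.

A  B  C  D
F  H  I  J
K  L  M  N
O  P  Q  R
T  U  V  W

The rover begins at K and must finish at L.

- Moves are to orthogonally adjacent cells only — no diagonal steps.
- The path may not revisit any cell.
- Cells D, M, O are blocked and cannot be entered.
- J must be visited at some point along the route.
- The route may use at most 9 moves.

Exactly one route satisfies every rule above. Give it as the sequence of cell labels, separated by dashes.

The 9-move cap with required stops at J leaves no slack for detours.
Route from K: up 1 to F, right 3 to J, down 2 to R, left 2 to P, up 1 to L — 9 moves in all.
Check: all required cells visited; 9 ≤ 9 moves.

K - F - H - I - J - N - R - Q - P - L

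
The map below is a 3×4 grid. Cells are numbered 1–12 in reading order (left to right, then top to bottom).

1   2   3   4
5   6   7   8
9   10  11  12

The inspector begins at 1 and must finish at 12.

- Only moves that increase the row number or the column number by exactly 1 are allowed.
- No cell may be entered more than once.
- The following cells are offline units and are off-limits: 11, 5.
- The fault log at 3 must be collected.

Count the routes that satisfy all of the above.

2

A right/down-only route from 1 to 12 makes exactly 2 down-moves and 3 right-moves in some order.
With no other constraints that would be C(5,2) = 10 routes.
Split at 3 and multiply the segment counts (each segment already excludes blocked cells): 1→3: 1; 3→12: 2; product = 2.
That gives 2 routes.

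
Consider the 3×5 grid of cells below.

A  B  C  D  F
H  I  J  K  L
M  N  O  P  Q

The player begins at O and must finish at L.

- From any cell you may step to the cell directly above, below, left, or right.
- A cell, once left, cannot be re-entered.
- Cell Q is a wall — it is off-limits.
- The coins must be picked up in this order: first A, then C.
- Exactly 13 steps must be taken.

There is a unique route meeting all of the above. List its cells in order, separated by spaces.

O P K J I N M H A B C D F L

The waypoints must appear in the order A, C, with no cell reused.
Route from O: right 1 to P, up 1 to K, left 2 to I, down 1 to N, left 1 to M, up 2 to A, right 4 to F, down 1 to L — 13 moves in all.
Check: order respected (A at step 8, C at step 10); 13 moves as required.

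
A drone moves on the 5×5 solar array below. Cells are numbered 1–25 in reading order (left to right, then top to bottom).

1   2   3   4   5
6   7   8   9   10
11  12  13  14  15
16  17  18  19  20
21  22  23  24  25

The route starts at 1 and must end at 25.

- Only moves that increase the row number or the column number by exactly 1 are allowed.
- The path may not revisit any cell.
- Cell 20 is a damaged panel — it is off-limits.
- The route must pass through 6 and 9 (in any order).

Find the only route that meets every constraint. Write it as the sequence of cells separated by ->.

1 -> 6 -> 7 -> 8 -> 9 -> 14 -> 19 -> 24 -> 25

Moves only go right or down, so the column and row indices never decrease.
Route from 1: down to 6, 3× right (reaching 9), 3× down (reaching 24), right to 25 — 8 moves in all.
Check: all required cells visited.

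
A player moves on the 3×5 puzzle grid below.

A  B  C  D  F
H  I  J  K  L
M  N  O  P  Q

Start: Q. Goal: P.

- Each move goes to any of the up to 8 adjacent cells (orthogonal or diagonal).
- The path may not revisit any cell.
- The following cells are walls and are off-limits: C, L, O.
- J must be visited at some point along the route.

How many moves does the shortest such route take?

3

Any route passes through J somewhere between Q and P. Summing Chebyshev distances along the two legs (Q → J → P) gives a lower bound of 2 + 1 = 3 moves.
A route of 3 moves achieves this: Q → K → J → P.
Since 3 matches the lower bound, it is optimal.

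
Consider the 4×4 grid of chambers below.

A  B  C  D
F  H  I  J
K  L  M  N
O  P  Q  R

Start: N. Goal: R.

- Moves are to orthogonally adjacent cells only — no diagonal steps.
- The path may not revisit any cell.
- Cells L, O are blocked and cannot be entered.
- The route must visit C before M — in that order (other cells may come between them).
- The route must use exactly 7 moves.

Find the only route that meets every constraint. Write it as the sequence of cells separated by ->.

N -> J -> D -> C -> I -> M -> Q -> R

The waypoints must appear in the order C, M, with no cell reused.
Route from N: up 2 to D, left 1 to C, down 3 to Q, right 1 to R — 7 moves in all.
Check: order respected (C at step 3, M at step 5); 7 moves as required.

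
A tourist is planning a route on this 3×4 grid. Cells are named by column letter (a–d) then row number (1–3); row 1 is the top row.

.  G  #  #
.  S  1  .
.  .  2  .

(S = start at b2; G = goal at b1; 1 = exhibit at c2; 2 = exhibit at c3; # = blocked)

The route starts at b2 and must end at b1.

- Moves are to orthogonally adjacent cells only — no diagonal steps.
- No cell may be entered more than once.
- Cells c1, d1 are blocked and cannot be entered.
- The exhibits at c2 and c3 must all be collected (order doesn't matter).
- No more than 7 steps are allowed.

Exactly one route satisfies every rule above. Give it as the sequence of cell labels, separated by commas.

b2, c2, c3, b3, a3, a2, a1, b1

The 7-move cap with required stops at c2, c3 leaves no slack for detours.
Route from b2: right to c2, down to c3, 2× left (reaching a3), 2× up (reaching a1), right to b1 — 7 moves in all.
Check: all required cells visited; 7 ≤ 7 moves.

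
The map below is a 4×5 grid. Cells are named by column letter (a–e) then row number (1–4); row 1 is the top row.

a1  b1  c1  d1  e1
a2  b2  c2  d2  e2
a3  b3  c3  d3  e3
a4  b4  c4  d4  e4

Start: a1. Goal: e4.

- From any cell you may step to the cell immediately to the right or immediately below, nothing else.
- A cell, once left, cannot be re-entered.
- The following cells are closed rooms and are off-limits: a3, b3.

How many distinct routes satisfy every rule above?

A right/down-only route from a1 to e4 makes exactly 3 down-moves and 4 right-moves in some order.
With no other constraints that would be C(7,3) = 35 routes.
Subtract routes through each blocked cell (inclusion–exclusion for overlaps): − through a3: 5 − through b3: 12 + through a3&b3: 4 → 22.
That gives 22 routes.

22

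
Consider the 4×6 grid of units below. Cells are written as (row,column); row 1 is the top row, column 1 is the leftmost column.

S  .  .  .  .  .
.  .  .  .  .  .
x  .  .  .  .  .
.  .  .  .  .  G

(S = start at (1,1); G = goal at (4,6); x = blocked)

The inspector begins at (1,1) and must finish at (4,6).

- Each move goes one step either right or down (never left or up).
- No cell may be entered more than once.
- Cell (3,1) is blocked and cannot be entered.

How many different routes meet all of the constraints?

50

A right/down-only route from (1,1) to (4,6) makes exactly 3 down-moves and 5 right-moves in some order.
With no other constraints that would be C(8,3) = 56 routes.
Subtract routes through each blocked cell (inclusion–exclusion for overlaps): − through (3,1): 6 → 50.
That gives 50 routes.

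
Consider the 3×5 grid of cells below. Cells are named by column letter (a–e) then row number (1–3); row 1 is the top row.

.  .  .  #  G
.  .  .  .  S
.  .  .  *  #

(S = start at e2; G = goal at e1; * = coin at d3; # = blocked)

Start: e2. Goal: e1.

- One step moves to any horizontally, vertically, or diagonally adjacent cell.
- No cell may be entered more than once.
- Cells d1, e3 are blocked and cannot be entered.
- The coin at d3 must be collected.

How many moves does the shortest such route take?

3

Any route passes through d3 somewhere between e2 and e1. Summing Chebyshev distances along the two legs (e2 → d3 → e1) gives a lower bound of 1 + 2 = 3 moves.
A route of 3 moves achieves this: e2 → d3 → d2 → e1.
Since 3 matches the lower bound, it is optimal.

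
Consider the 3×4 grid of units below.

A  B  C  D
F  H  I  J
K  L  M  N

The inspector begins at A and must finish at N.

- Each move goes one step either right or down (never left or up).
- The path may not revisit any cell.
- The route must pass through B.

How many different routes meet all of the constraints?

6

A right/down-only route from A to N makes exactly 2 down-moves and 3 right-moves in some order.
With no other constraints that would be C(5,2) = 10 routes.
Split at B and multiply the segment counts: A→B: 1; B→N: 6; product = 6.
That gives 6 routes.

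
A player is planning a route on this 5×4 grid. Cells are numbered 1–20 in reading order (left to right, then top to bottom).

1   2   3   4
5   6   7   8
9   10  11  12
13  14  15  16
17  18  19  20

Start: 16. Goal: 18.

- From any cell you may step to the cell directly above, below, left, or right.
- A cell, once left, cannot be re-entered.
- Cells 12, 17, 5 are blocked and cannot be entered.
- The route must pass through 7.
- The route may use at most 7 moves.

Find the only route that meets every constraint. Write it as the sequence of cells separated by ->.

16 -> 15 -> 11 -> 7 -> 6 -> 10 -> 14 -> 18

Any route must reach 7 and still end at 18 within 7 moves, so the order of the required stops is forced.
Route from 16: left to 15, 2× up (reaching 7), left to 6, 3× down (reaching 18) — 7 moves in all.
Check: all required cells visited; 7 ≤ 7 moves.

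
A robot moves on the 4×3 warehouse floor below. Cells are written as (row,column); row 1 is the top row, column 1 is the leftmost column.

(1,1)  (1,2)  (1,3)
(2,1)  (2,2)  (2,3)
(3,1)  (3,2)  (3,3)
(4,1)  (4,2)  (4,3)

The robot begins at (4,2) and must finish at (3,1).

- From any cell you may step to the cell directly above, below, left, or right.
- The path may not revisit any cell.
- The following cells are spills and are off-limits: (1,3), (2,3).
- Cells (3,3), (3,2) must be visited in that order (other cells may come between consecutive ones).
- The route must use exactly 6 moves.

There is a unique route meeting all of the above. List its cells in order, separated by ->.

The waypoints must appear in the order (3,3), (3,2), with no cell reused.
Route from (4,2): right 1 to (4,3), up 1 to (3,3), left 1 to (3,2), up 1 to (2,2), left 1 to (2,1), down 1 to (3,1) — 6 moves in all.
Check: order respected ((3,3) at step 2, (3,2) at step 3); 6 moves as required.

(4,2) -> (4,3) -> (3,3) -> (3,2) -> (2,2) -> (2,1) -> (3,1)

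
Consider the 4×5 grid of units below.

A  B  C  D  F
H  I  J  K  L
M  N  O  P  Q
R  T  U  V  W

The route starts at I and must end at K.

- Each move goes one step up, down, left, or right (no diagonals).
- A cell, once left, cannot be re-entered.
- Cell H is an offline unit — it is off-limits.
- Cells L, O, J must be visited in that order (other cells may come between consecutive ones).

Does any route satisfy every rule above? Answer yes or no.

yes

One route that works: I → B → C → D → F → L → Q → P → O → J → K.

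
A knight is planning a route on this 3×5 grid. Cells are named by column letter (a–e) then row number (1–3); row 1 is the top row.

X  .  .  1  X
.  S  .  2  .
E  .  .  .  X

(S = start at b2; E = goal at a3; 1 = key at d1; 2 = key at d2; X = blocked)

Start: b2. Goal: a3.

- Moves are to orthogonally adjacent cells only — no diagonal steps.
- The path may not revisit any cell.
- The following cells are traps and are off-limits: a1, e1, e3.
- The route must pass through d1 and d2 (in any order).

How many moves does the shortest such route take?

8

Any route passes through d1 and d2 in some order between b2 and a3. Summing Manhattan distances along each leg and taking the cheapest ordering (b2 → d1 → d2 → a3) gives a lower bound of 3 + 1 + 4 = 8 moves.
A route of 8 moves achieves this: b2 → b1 → c1 → d1 → d2 → d3 → c3 → b3 → a3.
Since 8 matches the lower bound, it is optimal.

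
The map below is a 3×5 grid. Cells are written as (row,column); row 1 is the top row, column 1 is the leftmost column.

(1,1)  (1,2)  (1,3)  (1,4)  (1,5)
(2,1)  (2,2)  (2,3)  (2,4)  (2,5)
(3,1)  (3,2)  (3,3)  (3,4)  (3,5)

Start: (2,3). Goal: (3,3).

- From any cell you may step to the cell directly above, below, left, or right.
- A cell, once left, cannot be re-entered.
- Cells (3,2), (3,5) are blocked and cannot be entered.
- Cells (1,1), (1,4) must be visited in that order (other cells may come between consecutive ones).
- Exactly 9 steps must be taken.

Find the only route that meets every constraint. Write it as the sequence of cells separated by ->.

The waypoints must appear in the order (1,1), (1,4), with no cell reused.
Route from (2,3): 2× left (reaching (2,1)), up to (1,1), 3× right (reaching (1,4)), 2× down (reaching (3,4)), left to (3,3) — 9 moves in all.
Check: order respected ((1,1) at step 3, (1,4) at step 6); 9 moves as required.

(2,3) -> (2,2) -> (2,1) -> (1,1) -> (1,2) -> (1,3) -> (1,4) -> (2,4) -> (3,4) -> (3,3)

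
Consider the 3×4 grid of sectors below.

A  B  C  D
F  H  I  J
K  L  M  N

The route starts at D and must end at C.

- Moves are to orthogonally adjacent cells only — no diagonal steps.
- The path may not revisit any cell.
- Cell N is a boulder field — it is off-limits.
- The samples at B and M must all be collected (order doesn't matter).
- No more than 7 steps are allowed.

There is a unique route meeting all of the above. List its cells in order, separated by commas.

D, J, I, M, L, H, B, C

The 7-move cap with required stops at B, M leaves no slack for detours.
Route from D: down 1 to J, left 1 to I, down 1 to M, left 1 to L, up 2 to B, right 1 to C — 7 moves in all.
Check: all required cells visited; 7 ≤ 7 moves.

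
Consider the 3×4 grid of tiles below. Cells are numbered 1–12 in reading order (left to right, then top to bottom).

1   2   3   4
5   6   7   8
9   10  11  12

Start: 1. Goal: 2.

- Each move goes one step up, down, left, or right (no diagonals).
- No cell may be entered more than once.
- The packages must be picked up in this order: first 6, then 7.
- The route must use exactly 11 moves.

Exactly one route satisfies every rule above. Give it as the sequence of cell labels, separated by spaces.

The waypoints must appear in the order 6, 7, with no cell reused.
Route from 1: 2× down (reaching 9), right to 10, up to 6, right to 7, down to 11, right to 12, 2× up (reaching 4), 2× left (reaching 2) — 11 moves in all.
Check: order respected (6 at step 4, 7 at step 5); 11 moves as required.

1 5 9 10 6 7 11 12 8 4 3 2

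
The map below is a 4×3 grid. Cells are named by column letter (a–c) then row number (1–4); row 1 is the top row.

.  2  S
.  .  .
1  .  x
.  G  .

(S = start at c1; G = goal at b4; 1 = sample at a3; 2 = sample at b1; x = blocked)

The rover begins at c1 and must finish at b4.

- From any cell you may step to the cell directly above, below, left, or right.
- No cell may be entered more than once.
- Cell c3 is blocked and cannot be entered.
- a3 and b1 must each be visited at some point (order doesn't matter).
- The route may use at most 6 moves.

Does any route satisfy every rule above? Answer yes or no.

yes

One route that works: c1 → b1 → b2 → b3 → a3 → a4 → b4.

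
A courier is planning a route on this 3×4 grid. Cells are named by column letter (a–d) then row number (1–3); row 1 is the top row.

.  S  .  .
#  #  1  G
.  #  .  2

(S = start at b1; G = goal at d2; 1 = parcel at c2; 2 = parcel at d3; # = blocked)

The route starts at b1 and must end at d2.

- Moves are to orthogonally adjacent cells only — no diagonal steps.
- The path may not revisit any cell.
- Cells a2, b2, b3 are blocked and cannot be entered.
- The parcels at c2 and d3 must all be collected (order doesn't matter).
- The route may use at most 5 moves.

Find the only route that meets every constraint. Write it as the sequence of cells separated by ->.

The budget equals the shortest possible length, so every move has to be on a shortest route through the required cells.
Route from b1: right 1 to c1, down 2 to c3, right 1 to d3, up 1 to d2 — 5 moves in all.
Check: all required cells visited; 5 ≤ 5 moves.

b1 -> c1 -> c2 -> c3 -> d3 -> d2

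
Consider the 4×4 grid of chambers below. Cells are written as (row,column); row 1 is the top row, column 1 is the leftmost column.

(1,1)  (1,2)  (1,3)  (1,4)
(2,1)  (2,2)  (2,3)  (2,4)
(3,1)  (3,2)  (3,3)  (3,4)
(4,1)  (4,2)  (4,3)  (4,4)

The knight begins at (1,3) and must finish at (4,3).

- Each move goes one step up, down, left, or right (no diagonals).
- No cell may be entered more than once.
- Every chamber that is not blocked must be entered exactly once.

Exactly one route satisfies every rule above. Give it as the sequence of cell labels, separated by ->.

(1,3) -> (1,4) -> (2,4) -> (2,3) -> (2,2) -> (1,2) -> (1,1) -> (2,1) -> (3,1) -> (4,1) -> (4,2) -> (3,2) -> (3,3) -> (3,4) -> (4,4) -> (4,3)

Need to visit all 16 open cells exactly once, starting at (1,3) and ending at (4,3).
Cell (4,1) has only two open neighbours ((3,1) and (4,2)), so the path must pass straight through it: one of those is the cell it's entered from and the other is where it exits.
Route from (1,3): right to (1,4), down to (2,4), 2× left (reaching (2,2)), up to (1,2), left to (1,1), 3× down (reaching (4,1)), right to (4,2), up to (3,2), 2× right (reaching (3,4)), down to (4,4), left to (4,3) — 15 moves in all.
Check: all 16 open cells covered.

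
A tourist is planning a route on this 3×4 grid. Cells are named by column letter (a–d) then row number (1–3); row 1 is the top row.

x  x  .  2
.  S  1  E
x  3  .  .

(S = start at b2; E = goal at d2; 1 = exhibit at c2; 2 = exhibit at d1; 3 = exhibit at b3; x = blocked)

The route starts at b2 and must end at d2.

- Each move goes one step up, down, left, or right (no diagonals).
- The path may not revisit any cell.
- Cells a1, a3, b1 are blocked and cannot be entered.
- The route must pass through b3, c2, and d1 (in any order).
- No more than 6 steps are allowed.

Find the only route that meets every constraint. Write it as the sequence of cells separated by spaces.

The budget equals the shortest possible length, so every move has to be on a shortest route through the required cells.
Route from b2: down 1 to b3, right 1 to c3, up 2 to c1, right 1 to d1, down 1 to d2 — 6 moves in all.
Check: all required cells visited; 6 ≤ 6 moves.

b2 b3 c3 c2 c1 d1 d2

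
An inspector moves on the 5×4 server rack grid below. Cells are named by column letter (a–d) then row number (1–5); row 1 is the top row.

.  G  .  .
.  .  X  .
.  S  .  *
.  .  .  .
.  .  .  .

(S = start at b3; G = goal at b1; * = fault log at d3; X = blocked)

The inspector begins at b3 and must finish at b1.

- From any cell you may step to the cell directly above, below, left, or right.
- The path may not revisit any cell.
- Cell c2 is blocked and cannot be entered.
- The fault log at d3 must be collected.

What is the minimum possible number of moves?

Any route passes through d3 somewhere between b3 and b1. Summing Manhattan distances along the two legs (b3 → d3 → b1) gives a lower bound of 2 + 4 = 6 moves.
A route of 6 moves achieves this: b3 → c3 → d3 → d2 → d1 → c1 → b1.
Since 6 matches the lower bound, it is optimal.

6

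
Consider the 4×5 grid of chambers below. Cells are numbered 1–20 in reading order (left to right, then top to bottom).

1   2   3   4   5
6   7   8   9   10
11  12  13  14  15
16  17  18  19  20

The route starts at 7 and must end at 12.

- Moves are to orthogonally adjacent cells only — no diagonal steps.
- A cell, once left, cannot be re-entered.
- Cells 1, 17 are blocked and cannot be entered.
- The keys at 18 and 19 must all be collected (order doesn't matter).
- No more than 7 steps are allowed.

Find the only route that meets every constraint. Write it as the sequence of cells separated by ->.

Any route must reach 18 and 19 and still end at 12 within 7 moves, so the order of the required stops is forced.
Route from 7: 2× right (reaching 9), 2× down (reaching 19), left to 18, up to 13, left to 12 — 7 moves in all.
Check: all required cells visited; 7 ≤ 7 moves.

7 -> 8 -> 9 -> 14 -> 19 -> 18 -> 13 -> 12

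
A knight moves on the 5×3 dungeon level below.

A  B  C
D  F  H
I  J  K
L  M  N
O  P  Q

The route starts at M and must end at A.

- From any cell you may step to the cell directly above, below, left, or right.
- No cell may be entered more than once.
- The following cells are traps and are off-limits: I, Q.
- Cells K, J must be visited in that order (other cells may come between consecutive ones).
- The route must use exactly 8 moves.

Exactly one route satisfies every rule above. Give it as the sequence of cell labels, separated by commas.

The waypoints must appear in the order K, J, with no cell reused.
Route from M: right to N, up to K, left to J, up to F, right to H, up to C, 2× left (reaching A) — 8 moves in all.
Check: order respected (K at step 2, J at step 3); 8 moves as required.

M, N, K, J, F, H, C, B, A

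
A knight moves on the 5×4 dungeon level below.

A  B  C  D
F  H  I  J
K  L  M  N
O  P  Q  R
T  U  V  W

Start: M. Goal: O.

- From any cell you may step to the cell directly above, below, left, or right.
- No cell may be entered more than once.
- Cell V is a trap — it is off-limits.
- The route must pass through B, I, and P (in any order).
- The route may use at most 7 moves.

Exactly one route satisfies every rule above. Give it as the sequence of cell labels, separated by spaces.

M I C B H L P O

The budget equals the shortest possible length, so every move has to be on a shortest route through the required cells.
Route from M: 2× up (reaching C), left to B, 3× down (reaching P), left to O — 7 moves in all.
Check: all required cells visited; 7 ≤ 7 moves.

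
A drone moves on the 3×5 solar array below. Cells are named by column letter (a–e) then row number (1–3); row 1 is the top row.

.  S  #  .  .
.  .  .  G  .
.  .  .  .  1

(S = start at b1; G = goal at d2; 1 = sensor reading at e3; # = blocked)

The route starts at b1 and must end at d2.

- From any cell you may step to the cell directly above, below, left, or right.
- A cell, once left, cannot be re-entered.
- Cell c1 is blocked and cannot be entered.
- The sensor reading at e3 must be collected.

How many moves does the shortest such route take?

Any route passes through e3 somewhere between b1 and d2. Summing Manhattan distances along the two legs (b1 → e3 → d2) gives a lower bound of 5 + 2 = 7 moves.
A route of 7 moves achieves this: b1 → b2 → b3 → c3 → d3 → e3 → e2 → d2.
Since 7 matches the lower bound, it is optimal.

7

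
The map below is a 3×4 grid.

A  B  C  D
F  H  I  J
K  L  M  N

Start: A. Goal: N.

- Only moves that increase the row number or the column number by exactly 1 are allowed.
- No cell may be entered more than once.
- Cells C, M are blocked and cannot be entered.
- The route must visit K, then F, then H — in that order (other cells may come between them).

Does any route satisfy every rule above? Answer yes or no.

F lies above K, so going from K to F would need an upward move — but moves only go right/down, so K cannot be visited before F.

no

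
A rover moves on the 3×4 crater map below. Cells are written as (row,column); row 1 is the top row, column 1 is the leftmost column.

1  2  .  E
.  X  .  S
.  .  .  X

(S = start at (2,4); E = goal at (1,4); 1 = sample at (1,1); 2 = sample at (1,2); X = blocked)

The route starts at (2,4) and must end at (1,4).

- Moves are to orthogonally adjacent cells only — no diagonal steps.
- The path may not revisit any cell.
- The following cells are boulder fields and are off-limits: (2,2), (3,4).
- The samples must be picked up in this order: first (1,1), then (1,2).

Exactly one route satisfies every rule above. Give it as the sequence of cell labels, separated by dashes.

The waypoints must appear in the order (1,1), (1,2), with no cell reused.
Route from (2,4): left to (2,3), down to (3,3), 2× left (reaching (3,1)), 2× up (reaching (1,1)), 3× right (reaching (1,4)) — 9 moves in all.
Check: order respected (1 at step 6, 2 at step 7).

(2,4) - (2,3) - (3,3) - (3,2) - (3,1) - (2,1) - (1,1) - (1,2) - (1,3) - (1,4)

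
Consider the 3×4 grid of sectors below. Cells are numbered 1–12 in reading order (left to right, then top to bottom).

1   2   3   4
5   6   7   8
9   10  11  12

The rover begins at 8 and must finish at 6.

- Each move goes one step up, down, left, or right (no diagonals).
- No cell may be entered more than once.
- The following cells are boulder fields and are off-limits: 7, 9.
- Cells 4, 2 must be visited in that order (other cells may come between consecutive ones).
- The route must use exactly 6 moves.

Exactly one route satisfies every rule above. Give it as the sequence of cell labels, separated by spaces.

8 4 3 2 1 5 6

The waypoints must appear in the order 4, 2, with no cell reused.
Route from 8: up 1 to 4, left 3 to 1, down 1 to 5, right 1 to 6 — 6 moves in all.
Check: order respected (4 at step 1, 2 at step 3); 6 moves as required.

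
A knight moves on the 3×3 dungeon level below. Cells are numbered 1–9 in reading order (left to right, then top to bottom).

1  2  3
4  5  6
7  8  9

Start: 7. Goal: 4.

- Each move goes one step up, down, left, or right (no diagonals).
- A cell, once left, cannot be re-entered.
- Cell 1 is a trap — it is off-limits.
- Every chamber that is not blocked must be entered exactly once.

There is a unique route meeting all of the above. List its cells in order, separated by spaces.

7 8 9 6 3 2 5 4

Need to visit all 8 open cells exactly once, starting at 7 and ending at 4.
Cell 2 has only two open neighbours (5 and 3), so the path must pass straight through it: one of those is the cell it's entered from and the other is where it exits.
Route from 7: right 2 to 9, up 2 to 3, left 1 to 2, down 1 to 5, left 1 to 4 — 7 moves in all.
Check: all 8 open cells covered.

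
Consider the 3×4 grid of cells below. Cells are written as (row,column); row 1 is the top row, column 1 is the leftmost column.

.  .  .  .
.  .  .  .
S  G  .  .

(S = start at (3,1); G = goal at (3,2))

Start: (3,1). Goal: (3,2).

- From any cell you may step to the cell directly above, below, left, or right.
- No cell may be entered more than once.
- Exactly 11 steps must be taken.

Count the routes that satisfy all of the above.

Need simple routes of exactly 11 moves from (3,1) to (3,2) (Manhattan distance 1, so 5 moves are spent on a detour and 5 undoing it).
Enumerating: (3,1) (2,1) (1,1) (1,2) (2,2) (2,3) (1,3) (1,4) (2,4) (3,4) (3,3) (3,2) | (3,1) (2,1) (1,1) (1,2) (1,3) (1,4) (2,4) (3,4) (3,3) (2,3) (2,2) (3,2).
That gives 2 routes.

2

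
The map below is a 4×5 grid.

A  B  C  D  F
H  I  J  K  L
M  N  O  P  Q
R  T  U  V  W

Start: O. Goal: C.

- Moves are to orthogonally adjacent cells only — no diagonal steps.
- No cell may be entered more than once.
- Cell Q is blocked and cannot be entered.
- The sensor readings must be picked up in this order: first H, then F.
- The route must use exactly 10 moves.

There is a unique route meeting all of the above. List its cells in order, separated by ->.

The waypoints must appear in the order H, F, with no cell reused.
Route from O: left 2 to M, up 1 to H, right 4 to L, up 1 to F, left 2 to C — 10 moves in all.
Check: order respected (H at step 3, F at step 8); 10 moves as required.

O -> N -> M -> H -> I -> J -> K -> L -> F -> D -> C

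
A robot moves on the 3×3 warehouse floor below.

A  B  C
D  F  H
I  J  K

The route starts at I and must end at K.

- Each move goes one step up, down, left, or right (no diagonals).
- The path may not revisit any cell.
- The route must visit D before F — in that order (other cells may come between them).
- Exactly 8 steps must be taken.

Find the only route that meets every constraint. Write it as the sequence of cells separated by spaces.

The waypoints must appear in the order D, F, with no cell reused.
Route from I: 2× up (reaching A), 2× right (reaching C), down to H, left to F, down to J, right to K — 8 moves in all.
Check: order respected (D at step 1, F at step 6); 8 moves as required.

I D A B C H F J K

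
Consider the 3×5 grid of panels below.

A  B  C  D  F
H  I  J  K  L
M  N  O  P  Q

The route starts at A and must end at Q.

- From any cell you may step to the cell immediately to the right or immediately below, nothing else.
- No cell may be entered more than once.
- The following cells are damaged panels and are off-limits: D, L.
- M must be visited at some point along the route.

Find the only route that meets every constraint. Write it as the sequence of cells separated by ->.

Moves only go right or down, so the column and row indices never decrease.
Route from A: down 2 to M, right 4 to Q — 6 moves in all.
Check: all required cells visited.

A -> H -> M -> N -> O -> P -> Q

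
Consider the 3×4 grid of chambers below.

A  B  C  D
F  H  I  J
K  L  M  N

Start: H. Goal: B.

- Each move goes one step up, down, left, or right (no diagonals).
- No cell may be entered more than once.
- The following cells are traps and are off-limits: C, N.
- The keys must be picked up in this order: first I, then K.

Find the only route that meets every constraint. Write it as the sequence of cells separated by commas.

The waypoints must appear in the order I, K, with no cell reused.
Route from H: right to I, down to M, 2× left (reaching K), 2× up (reaching A), right to B — 7 moves in all.
Check: order respected (I at step 1, K at step 4).

H, I, M, L, K, F, A, B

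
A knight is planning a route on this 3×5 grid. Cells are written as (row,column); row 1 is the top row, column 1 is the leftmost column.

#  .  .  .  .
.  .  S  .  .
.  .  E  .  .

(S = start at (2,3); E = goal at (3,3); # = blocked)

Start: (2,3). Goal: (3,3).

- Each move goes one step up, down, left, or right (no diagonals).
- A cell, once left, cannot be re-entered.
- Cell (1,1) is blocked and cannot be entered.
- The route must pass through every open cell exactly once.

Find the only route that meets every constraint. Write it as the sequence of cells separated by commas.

(2,3), (2,4), (3,4), (3,5), (2,5), (1,5), (1,4), (1,3), (1,2), (2,2), (2,1), (3,1), (3,2), (3,3)

Need to visit all 14 open cells exactly once, starting at (2,3) and ending at (3,3).
Cell (1,5) has only two open neighbours ((2,5) and (1,4)), so the path must pass straight through it: one of those is the cell it's entered from and the other is where it exits.
Route from (2,3): right to (2,4), down to (3,4), right to (3,5), 2× up (reaching (1,5)), 3× left (reaching (1,2)), down to (2,2), left to (2,1), down to (3,1), 2× right (reaching (3,3)) — 13 moves in all.
Check: all 14 open cells covered.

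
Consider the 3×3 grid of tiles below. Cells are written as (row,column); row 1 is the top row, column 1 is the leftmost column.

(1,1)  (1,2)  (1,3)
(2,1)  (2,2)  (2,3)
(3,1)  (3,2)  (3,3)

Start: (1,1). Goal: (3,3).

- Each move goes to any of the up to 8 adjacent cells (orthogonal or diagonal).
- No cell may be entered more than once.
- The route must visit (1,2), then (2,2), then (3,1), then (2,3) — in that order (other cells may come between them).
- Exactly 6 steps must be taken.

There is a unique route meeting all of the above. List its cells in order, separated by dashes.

The waypoints must appear in the order (1,2), (2,2), (3,1), (2,3), with no cell reused.
Route from (1,1): right to (1,2), down to (2,2), down-left to (3,1), right to (3,2), up-right to (2,3), down to (3,3) — 6 moves in all.
Check: order respected ((1,2) at step 1, (2,2) at step 2, (3,1) at step 3, (2,3) at step 5); 6 moves as required.

(1,1) - (1,2) - (2,2) - (3,1) - (3,2) - (2,3) - (3,3)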